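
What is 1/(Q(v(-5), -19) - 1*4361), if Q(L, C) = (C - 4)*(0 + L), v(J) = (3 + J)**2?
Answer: -1/4453 ≈ -0.00022457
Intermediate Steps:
Q(L, C) = L*(-4 + C) (Q(L, C) = (-4 + C)*L = L*(-4 + C))
1/(Q(v(-5), -19) - 1*4361) = 1/((3 - 5)**2*(-4 - 19) - 1*4361) = 1/((-2)**2*(-23) - 4361) = 1/(4*(-23) - 4361) = 1/(-92 - 4361) = 1/(-4453) = -1/4453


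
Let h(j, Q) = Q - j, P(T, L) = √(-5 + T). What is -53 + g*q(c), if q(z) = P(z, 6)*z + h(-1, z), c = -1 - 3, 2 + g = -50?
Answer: 103 + 624*I ≈ 103.0 + 624.0*I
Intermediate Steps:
g = -52 (g = -2 - 50 = -52)
c = -4
q(z) = 1 + z + z*√(-5 + z) (q(z) = √(-5 + z)*z + (z - 1*(-1)) = z*√(-5 + z) + (z + 1) = z*√(-5 + z) + (1 + z) = 1 + z + z*√(-5 + z))
-53 + g*q(c) = -53 - 52*(1 - 4 - 4*√(-5 - 4)) = -53 - 52*(1 - 4 - 12*I) = -53 - 52*(-3 - 12*I) = -53 + (156 + 624*I) = 103 + 624*I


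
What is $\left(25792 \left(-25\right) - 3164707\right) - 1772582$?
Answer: $-5582089$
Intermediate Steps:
$\left(25792 \left(-25\right) - 3164707\right) - 1772582 = \left(-644800 - 3164707\right) - 1772582 = -3809507 - 1772582 = -5582089$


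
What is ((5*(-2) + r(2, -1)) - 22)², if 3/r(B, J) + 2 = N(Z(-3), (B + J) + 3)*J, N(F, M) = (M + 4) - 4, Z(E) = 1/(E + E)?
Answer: 4225/4 ≈ 1056.3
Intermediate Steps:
Z(E) = 1/(2*E)
N(F, M) = M (N(F, M) = (4 + M) - 4 = M)
r(B, J) = 3/(-2 + J*(3 + B + J)) (r(B, J) = 3/(-2 + ((B + J) + 3)*J) = 3/(-2 + (3 + B + J)*J) = 3/(-2 + J*(3 + B + J)))
((5*(-2) + r(2, -1)) - 22)² = ((5*(-2) + 3/(-2 - (3 + 2 - 1))) - 22)² = ((-10 + 3/(-2 - 1*4)) - 22)² = ((-10 + 3/(-2 - 4)) - 22)² = ((-10 + 3/(-6)) - 22)² = ((-10 + 3*(-⅙)) - 22)² = ((-10 - ½) - 22)² = (-21/2 - 22)² = (-65/2)² = 4225/4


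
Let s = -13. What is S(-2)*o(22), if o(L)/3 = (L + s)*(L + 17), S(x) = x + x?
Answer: -4212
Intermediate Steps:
S(x) = 2*x
o(L) = 3*(-13 + L)*(17 + L) (o(L) = 3*((L - 13)*(L + 17)) = 3*((-13 + L)*(17 + L)) = 3*(-13 + L)*(17 + L))
S(-2)*o(22) = (2*(-2))*(-663 + 3*22² + 12*22) = -4*(-663 + 3*484 + 264) = -4*(-663 + 1452 + 264) = -4*1053 = -4212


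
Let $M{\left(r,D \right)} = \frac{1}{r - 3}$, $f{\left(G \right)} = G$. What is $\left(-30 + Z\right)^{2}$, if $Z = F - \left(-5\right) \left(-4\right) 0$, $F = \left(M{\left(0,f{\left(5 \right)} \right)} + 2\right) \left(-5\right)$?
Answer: $\frac{13225}{9} \approx 1469.4$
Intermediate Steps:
$M{\left(r,D \right)} = \frac{1}{-3 + r}$
$F = - \frac{25}{3}$ ($F = \left(\frac{1}{-3 + 0} + 2\right) \left(-5\right) = \left(\frac{1}{-3} + 2\right) \left(-5\right) = \left(- \frac{1}{3} + 2\right) \left(-5\right) = \frac{5}{3} \left(-5\right) = - \frac{25}{3} \approx -8.3333$)
$Z = - \frac{25}{3}$ ($Z = - \frac{25}{3} - \left(-5\right) \left(-4\right) 0 = - \frac{25}{3} - 20 \cdot 0 = - \frac{25}{3} - 0 = - \frac{25}{3} + 0 = - \frac{25}{3} \approx -8.3333$)
$\left(-30 + Z\right)^{2} = \left(-30 - \frac{25}{3}\right)^{2} = \left(- \frac{115}{3}\right)^{2} = \frac{13225}{9}$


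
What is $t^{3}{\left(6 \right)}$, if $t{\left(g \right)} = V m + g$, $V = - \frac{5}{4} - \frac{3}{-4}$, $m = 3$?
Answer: $\frac{729}{8} \approx 91.125$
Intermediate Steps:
$V = - \frac{1}{2}$ ($V = \left(-5\right) \frac{1}{4} - - \frac{3}{4} = - \frac{5}{4} + \frac{3}{4} = - \frac{1}{2} \approx -0.5$)
$t{\left(g \right)} = - \frac{3}{2} + g$ ($t{\left(g \right)} = \left(- \frac{1}{2}\right) 3 + g = - \frac{3}{2} + g$)
$t^{3}{\left(6 \right)} = \left(- \frac{3}{2} + 6\right)^{3} = \left(\frac{9}{2}\right)^{3} = \frac{729}{8}$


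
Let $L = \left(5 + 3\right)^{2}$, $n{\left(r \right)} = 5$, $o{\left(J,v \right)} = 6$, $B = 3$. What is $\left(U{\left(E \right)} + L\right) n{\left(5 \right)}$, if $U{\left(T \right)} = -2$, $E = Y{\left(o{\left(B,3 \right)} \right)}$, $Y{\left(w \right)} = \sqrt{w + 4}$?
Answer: $310$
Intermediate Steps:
$Y{\left(w \right)} = \sqrt{4 + w}$
$E = \sqrt{10}$ ($E = \sqrt{4 + 6} = \sqrt{10} \approx 3.1623$)
$L = 64$ ($L = 8^{2} = 64$)
$\left(U{\left(E \right)} + L\right) n{\left(5 \right)} = \left(-2 + 64\right) 5 = 62 \cdot 5 = 310$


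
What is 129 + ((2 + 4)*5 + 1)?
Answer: 160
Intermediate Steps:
129 + ((2 + 4)*5 + 1) = 129 + (6*5 + 1) = 129 + (30 + 1) = 129 + 31 = 160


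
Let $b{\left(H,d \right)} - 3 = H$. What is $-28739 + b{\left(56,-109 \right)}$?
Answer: $-28680$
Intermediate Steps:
$b{\left(H,d \right)} = 3 + H$
$-28739 + b{\left(56,-109 \right)} = -28739 + \left(3 + 56\right) = -28739 + 59 = -28680$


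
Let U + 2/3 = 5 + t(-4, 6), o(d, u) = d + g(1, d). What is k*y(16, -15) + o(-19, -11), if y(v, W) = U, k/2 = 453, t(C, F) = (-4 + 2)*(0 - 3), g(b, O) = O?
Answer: 9324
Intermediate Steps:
o(d, u) = 2*d (o(d, u) = d + d = 2*d)
t(C, F) = 6 (t(C, F) = -2*(-3) = 6)
k = 906 (k = 2*453 = 906)
U = 31/3 (U = -2/3 + (5 + 6) = -2/3 + 11 = 31/3 ≈ 10.333)
y(v, W) = 31/3
k*y(16, -15) + o(-19, -11) = 906*(31/3) + 2*(-19) = 9362 - 38 = 9324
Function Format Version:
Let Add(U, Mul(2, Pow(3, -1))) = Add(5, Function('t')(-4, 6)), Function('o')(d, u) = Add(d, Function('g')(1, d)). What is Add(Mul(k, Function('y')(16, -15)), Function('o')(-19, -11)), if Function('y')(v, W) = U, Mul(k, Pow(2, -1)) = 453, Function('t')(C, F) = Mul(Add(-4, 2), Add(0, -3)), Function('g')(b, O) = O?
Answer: 9324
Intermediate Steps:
Function('o')(d, u) = Mul(2, d) (Function('o')(d, u) = Add(d, d) = Mul(2, d))
Function('t')(C, F) = 6 (Function('t')(C, F) = Mul(-2, -3) = 6)
k = 906 (k = Mul(2, 453) = 906)
U = Rational(31, 3) (U = Add(Rational(-2, 3), Add(5, 6)) = Add(Rational(-2, 3), 11) = Rational(31, 3) ≈ 10.333)
Function('y')(v, W) = Rational(31, 3)
Add(Mul(k, Function('y')(16, -15)), Function('o')(-19, -11)) = Add(Mul(906, Rational(31, 3)), Mul(2, -19)) = Add(9362, -38) = 9324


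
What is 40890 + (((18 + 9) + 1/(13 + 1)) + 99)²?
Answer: 11129665/196 ≈ 56784.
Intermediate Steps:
40890 + (((18 + 9) + 1/(13 + 1)) + 99)² = 40890 + ((27 + 1/14) + 99)² = 40890 + (379/14 + 99)² = 40890 + (1765/14)² = 40890 + 3115225/196 = 11129665/196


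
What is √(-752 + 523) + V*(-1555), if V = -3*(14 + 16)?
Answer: 139950 + I*√229 ≈ 1.3995e+5 + 15.133*I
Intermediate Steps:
V = -90 (V = -3*30 = -90)
√(-752 + 523) + V*(-1555) = √(-752 + 523) - 90*(-1555) = √(-229) + 139950 = I*√229 + 139950 = 139950 + I*√229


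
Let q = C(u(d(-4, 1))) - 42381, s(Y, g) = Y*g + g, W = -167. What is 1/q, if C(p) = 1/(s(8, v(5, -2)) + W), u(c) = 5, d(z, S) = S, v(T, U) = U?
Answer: -185/7840486 ≈ -2.3595e-5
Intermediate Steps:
s(Y, g) = g + Y*g
C(p) = -1/185 (C(p) = 1/(-2*(1 + 8) - 167) = 1/(-2*9 - 167) = 1/(-18 - 167) = 1/(-185) = -1/185)
q = -7840486/185 (q = -1/185 - 42381 = -7840486/185 ≈ -42381.)
1/q = 1/(-7840486/185) = -185/7840486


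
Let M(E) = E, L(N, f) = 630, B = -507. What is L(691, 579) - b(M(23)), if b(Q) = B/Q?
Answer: 14997/23 ≈ 652.04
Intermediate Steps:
b(Q) = -507/Q
L(691, 579) - b(M(23)) = 630 - (-507)/23 = 630 - 1*(-507/23) = 630 + 507/23 = 14997/23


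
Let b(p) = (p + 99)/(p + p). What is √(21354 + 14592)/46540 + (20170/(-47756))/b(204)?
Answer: -685780/1205839 + 3*√3994/46540 ≈ -0.56464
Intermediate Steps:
b(p) = (99 + p)/(2*p) (b(p) = (99 + p)/((2*p)) = (99 + p)*(1/(2*p)) = (99 + p)/(2*p))
√(21354 + 14592)/46540 + (20170/(-47756))/b(204) = √(21354 + 14592)/46540 + (20170/(-47756))/(((½)*(99 + 204)/204)) = √35946*(1/46540) + (20170*(-1/47756))/(((½)*(1/204)*303)) = (3*√3994)*(1/46540) - 10085/(23878*101/136) = 3*√3994/46540 - 10085/23878*136/101 = 3*√3994/46540 - 685780/1205839 = -685780/1205839 + 3*√3994/46540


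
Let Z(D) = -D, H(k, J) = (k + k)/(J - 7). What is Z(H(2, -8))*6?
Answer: 8/5 ≈ 1.6000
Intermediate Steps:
H(k, J) = 2*k/(-7 + J) (H(k, J) = (2*k)/(-7 + J) = 2*k/(-7 + J))
Z(H(2, -8))*6 = -2*2/(-7 - 8)*6 = -2*2/(-15)*6 = -2*2*(-1)/15*6 = -1*(-4/15)*6 = (4/15)*6 = 8/5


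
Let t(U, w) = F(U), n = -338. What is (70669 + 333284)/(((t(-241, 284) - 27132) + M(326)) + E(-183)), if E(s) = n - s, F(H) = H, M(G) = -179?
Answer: -403953/27707 ≈ -14.579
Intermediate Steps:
t(U, w) = U
E(s) = -338 - s
(70669 + 333284)/(((t(-241, 284) - 27132) + M(326)) + E(-183)) = (70669 + 333284)/(((-241 - 27132) - 179) + (-338 - 1*(-183))) = 403953/((-27373 - 179) + (-338 + 183)) = 403953/(-27552 - 155) = 403953/(-27707) = 403953*(-1/27707) = -403953/27707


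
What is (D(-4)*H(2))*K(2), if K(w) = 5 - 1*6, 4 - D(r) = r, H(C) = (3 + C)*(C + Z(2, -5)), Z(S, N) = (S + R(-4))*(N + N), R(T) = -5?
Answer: -1280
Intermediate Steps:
Z(S, N) = 2*N*(-5 + S) (Z(S, N) = (S - 5)*(N + N) = (-5 + S)*(2*N) = 2*N*(-5 + S))
H(C) = (3 + C)*(30 + C) (H(C) = (3 + C)*(C + 2*(-5)*(-5 + 2)) = (3 + C)*(C + 2*(-5)*(-3)) = (3 + C)*(C + 30) = (3 + C)*(30 + C))
D(r) = 4 - r
K(w) = -1 (K(w) = 5 - 6 = -1)
(D(-4)*H(2))*K(2) = ((4 - 1*(-4))*(90 + 2² + 33*2))*(-1) = ((4 + 4)*(90 + 4 + 66))*(-1) = (8*160)*(-1) = 1280*(-1) = -1280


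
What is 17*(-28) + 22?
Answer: -454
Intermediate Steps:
17*(-28) + 22 = -476 + 22 = -454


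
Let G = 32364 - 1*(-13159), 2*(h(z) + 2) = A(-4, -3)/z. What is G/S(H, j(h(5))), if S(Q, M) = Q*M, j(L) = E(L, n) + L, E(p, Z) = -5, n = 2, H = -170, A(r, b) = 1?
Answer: 45523/1173 ≈ 38.809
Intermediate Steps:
h(z) = -2 + 1/(2*z) (h(z) = -2 + (1/z)/2 = -2 + 1/(2*z))
G = 45523 (G = 32364 + 13159 = 45523)
j(L) = -5 + L
S(Q, M) = M*Q
G/S(H, j(h(5))) = 45523/(((-5 + (-2 + (½)/5))*(-170))) = 45523/(((-5 + (-2 + (½)*(⅕)))*(-170))) = 45523/(((-5 + (-2 + ⅒))*(-170))) = 45523/(((-5 - 19/10)*(-170))) = 45523/((-69/10*(-170))) = 45523/1173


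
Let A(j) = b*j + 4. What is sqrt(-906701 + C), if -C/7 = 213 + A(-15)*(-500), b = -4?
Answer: 4*I*sqrt(42762) ≈ 827.16*I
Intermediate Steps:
A(j) = 4 - 4*j (A(j) = -4*j + 4 = 4 - 4*j)
C = 222509 (C = -7*(213 + (4 - 4*(-15))*(-500)) = -7*(213 + (4 + 60)*(-500)) = -7*(213 + 64*(-500)) = -7*(213 - 32000) = -7*(-31787) = 222509)
sqrt(-906701 + C) = sqrt(-906701 + 222509) = sqrt(-684192) = 4*I*sqrt(42762)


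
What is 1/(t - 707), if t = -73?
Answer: -1/780 ≈ -0.0012821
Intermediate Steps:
1/(t - 707) = 1/(-73 - 707) = 1/(-780) = -1/780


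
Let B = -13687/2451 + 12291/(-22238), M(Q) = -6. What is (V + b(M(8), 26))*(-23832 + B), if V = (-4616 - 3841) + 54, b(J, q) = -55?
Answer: 5494763855891527/27252669 ≈ 2.0162e+8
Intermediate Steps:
V = -8403 (V = -8457 + 54 = -8403)
B = -334496747/54505338 (B = -13687*1/2451 + 12291*(-1/22238) = -13687/2451 - 12291/22238 = -334496747/54505338 ≈ -6.1370)
(V + b(M(8), 26))*(-23832 + B) = (-8403 - 55)*(-23832 - 334496747/54505338) = -8458*(-1299305711963/54505338) = 5494763855891527/27252669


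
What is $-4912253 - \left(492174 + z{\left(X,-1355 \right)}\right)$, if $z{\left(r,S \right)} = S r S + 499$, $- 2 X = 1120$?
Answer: $1022769074$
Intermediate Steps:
$X = -560$ ($X = \left(- \frac{1}{2}\right) 1120 = -560$)
$z{\left(r,S \right)} = 499 + r S^{2}$ ($z{\left(r,S \right)} = r S^{2} + 499 = 499 + r S^{2}$)
$-4912253 - \left(492174 + z{\left(X,-1355 \right)}\right) = -4912253 - \left(492174 + \left(499 - 560 \left(-1355\right)^{2}\right)\right) = -4912253 - \left(492174 + \left(499 - 1028174000\right)\right) = -4912253 - \left(492174 - 1028173501\right) = -4912253 - -1027681327 = -4912253 + 1027681327 = 1022769074$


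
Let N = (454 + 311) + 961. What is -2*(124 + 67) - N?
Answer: -2108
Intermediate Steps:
N = 1726 (N = 765 + 961 = 1726)
-2*(124 + 67) - N = -2*(124 + 67) - 1*1726 = -2*191 - 1726 = -382 - 1726 = -2108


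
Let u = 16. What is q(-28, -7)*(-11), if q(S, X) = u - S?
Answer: -484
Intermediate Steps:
q(S, X) = 16 - S
q(-28, -7)*(-11) = (16 - 1*(-28))*(-11) = (16 + 28)*(-11) = 44*(-11) = -484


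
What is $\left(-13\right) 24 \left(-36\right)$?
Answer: $11232$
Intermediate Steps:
$\left(-13\right) 24 \left(-36\right) = \left(-312\right) \left(-36\right) = 11232$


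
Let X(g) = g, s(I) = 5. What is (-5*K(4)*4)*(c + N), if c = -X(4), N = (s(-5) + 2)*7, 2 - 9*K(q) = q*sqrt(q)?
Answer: 600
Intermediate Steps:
K(q) = 2/9 - q**(3/2)/9 (K(q) = 2/9 - q*sqrt(q)/9 = 2/9 - q**(3/2)/9)
N = 49 (N = (5 + 2)*7 = 7*7 = 49)
c = -4 (c = -1*4 = -4)
(-5*K(4)*4)*(c + N) = (-5*(2/9 - 4**(3/2)/9)*4)*(-4 + 49) = (-5*(2/9 - 1/9*8)*4)*45 = (-5*(2/9 - 8/9)*4)*45 = (-5*(-2/3)*4)*45 = ((10/3)*4)*45 = (40/3)*45 = 600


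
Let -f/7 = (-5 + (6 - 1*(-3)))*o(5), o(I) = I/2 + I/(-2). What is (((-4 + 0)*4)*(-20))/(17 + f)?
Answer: 320/17 ≈ 18.824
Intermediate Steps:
o(I) = 0 (o(I) = I*(½) + I*(-½) = I/2 - I/2 = 0)
f = 0 (f = -7*(-5 + (6 - 1*(-3)))*0 = -7*(-5 + (6 + 3))*0 = -7*(-5 + 9)*0 = -28*0 = -7*0 = 0)
(((-4 + 0)*4)*(-20))/(17 + f) = (((-4 + 0)*4)*(-20))/(17 + 0) = (-4*4*(-20))/17 = -16*(-20)*(1/17) = 320*(1/17) = 320/17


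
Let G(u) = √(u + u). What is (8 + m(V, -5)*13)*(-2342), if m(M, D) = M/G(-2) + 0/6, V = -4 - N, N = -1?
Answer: -18736 - 45669*I ≈ -18736.0 - 45669.0*I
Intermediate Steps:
G(u) = √2*√u (G(u) = √(2*u) = √2*√u)
V = -3 (V = -4 - 1*(-1) = -4 + 1 = -3)
m(M, D) = -I*M/2 (m(M, D) = M/((√2*√(-2))) + 0/6 = M/((√2*(I*√2))) + 0*(⅙) = M/((2*I)) + 0 = M*(-I/2) + 0 = -I*M/2 + 0 = -I*M/2)
(8 + m(V, -5)*13)*(-2342) = (8 - ½*I*(-3)*13)*(-2342) = (8 + (3*I/2)*13)*(-2342) = (8 + 39*I/2)*(-2342) = -18736 - 45669*I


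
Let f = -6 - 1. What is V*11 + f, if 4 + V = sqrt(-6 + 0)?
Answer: -51 + 11*I*sqrt(6) ≈ -51.0 + 26.944*I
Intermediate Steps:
f = -7
V = -4 + I*sqrt(6) (V = -4 + sqrt(-6 + 0) = -4 + sqrt(-6) = -4 + I*sqrt(6) ≈ -4.0 + 2.4495*I)
V*11 + f = (-4 + I*sqrt(6))*11 - 7 = (-44 + 11*I*sqrt(6)) - 7 = -51 + 11*I*sqrt(6)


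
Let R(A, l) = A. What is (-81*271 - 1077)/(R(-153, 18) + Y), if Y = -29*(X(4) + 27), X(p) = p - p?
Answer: 1919/78 ≈ 24.603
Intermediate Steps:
X(p) = 0
Y = -783 (Y = -29*(0 + 27) = -29*27 = -783)
(-81*271 - 1077)/(R(-153, 18) + Y) = (-81*271 - 1077)/(-153 - 783) = (-21951 - 1077)/(-936) = -23028*(-1/936) = 1919/78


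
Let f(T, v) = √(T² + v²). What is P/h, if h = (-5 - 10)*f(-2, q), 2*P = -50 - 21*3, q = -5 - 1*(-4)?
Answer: 113*√5/150 ≈ 1.6845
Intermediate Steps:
q = -1 (q = -5 + 4 = -1)
P = -113/2 (P = (-50 - 21*3)/2 = (-50 - 63)/2 = (½)*(-113) = -113/2 ≈ -56.500)
h = -15*√5 (h = (-5 - 10)*√((-2)² + (-1)²) = -15*√(4 + 1) = -15*√5 ≈ -33.541)
P/h = -113*(-√5/75)/2 = -(-113)*√5/150 = 113*√5/150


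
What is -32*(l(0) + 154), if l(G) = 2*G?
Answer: -4928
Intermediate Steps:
-32*(l(0) + 154) = -32*(2*0 + 154) = -32*(0 + 154) = -32*154 = -4928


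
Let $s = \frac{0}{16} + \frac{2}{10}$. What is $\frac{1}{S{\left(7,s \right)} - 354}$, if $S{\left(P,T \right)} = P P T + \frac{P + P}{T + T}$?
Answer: $- \frac{5}{1546} \approx -0.0032342$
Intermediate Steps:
$s = \frac{1}{5}$ ($s = 0 \cdot \frac{1}{16} + 2 \cdot \frac{1}{10} = 0 + \frac{1}{5} = \frac{1}{5} \approx 0.2$)
$S{\left(P,T \right)} = \frac{P}{T} + T P^{2}$ ($S{\left(P,T \right)} = P^{2} T + \frac{2 P}{2 T} = T P^{2} + 2 P \frac{1}{2 T} = T P^{2} + \frac{P}{T} = \frac{P}{T} + T P^{2}$)
$\frac{1}{S{\left(7,s \right)} - 354} = \frac{1}{\left(7 \frac{1}{\frac{1}{5}} + \frac{7^{2}}{5}\right) - 354} = \frac{1}{\left(7 \cdot 5 + \frac{1}{5} \cdot 49\right) - 354} = \frac{1}{\left(35 + \frac{49}{5}\right) - 354} = \frac{1}{\frac{224}{5} - 354} = \frac{1}{- \frac{1546}{5}} = - \frac{5}{1546}$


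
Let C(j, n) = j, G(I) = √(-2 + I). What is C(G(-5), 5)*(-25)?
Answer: -25*I*√7 ≈ -66.144*I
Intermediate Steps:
C(G(-5), 5)*(-25) = √(-2 - 5)*(-25) = √(-7)*(-25) = (I*√7)*(-25) = -25*I*√7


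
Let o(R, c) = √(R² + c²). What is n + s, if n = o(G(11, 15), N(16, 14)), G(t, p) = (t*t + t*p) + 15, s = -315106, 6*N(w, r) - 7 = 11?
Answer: -315106 + √90610 ≈ -3.1481e+5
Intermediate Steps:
N(w, r) = 3 (N(w, r) = 7/6 + (⅙)*11 = 7/6 + 11/6 = 3)
G(t, p) = 15 + t² + p*t (G(t, p) = (t² + p*t) + 15 = 15 + t² + p*t)
n = √90610 (n = √((15 + 11² + 15*11)² + 3²) = √((15 + 121 + 165)² + 9) = √(301² + 9) = √(90601 + 9) = √90610 ≈ 301.02)
n + s = √90610 - 315106 = -315106 + √90610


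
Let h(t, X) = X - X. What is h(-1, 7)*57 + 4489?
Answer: 4489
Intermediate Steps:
h(t, X) = 0
h(-1, 7)*57 + 4489 = 0*57 + 4489 = 0 + 4489 = 4489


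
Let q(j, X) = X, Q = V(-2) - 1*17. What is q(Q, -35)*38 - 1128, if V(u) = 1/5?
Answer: -2458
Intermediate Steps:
V(u) = ⅕
Q = -84/5 (Q = ⅕ - 1*17 = ⅕ - 17 = -84/5 ≈ -16.800)
q(Q, -35)*38 - 1128 = -35*38 - 1128 = -1330 - 1128 = -2458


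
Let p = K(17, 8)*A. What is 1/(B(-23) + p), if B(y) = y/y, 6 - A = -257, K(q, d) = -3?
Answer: -1/788 ≈ -0.0012690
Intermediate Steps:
A = 263 (A = 6 - 1*(-257) = 6 + 257 = 263)
p = -789 (p = -3*263 = -789)
B(y) = 1
1/(B(-23) + p) = 1/(1 - 789) = 1/(-788) = -1/788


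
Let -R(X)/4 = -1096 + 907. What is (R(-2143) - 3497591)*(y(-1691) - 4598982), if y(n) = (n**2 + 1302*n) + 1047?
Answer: 13778005469560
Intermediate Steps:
R(X) = 756 (R(X) = -4*(-1096 + 907) = -4*(-189) = 756)
y(n) = 1047 + n**2 + 1302*n
(R(-2143) - 3497591)*(y(-1691) - 4598982) = (756 - 3497591)*((1047 + (-1691)**2 + 1302*(-1691)) - 4598982) = -3496835*((1047 + 2859481 - 2201682) - 4598982) = -3496835*(658846 - 4598982) = -3496835*(-3940136) = 13778005469560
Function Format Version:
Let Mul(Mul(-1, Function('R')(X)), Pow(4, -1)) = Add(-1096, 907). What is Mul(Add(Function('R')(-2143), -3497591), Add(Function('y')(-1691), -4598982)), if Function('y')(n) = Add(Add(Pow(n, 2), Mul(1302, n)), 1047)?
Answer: 13778005469560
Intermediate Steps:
Function('R')(X) = 756 (Function('R')(X) = Mul(-4, Add(-1096, 907)) = Mul(-4, -189) = 756)
Function('y')(n) = Add(1047, Pow(n, 2), Mul(1302, n))
Mul(Add(Function('R')(-2143), -3497591), Add(Function('y')(-1691), -4598982)) = Mul(Add(756, -3497591), Add(Add(1047, Pow(-1691, 2), Mul(1302, -1691)), -4598982)) = Mul(-3496835, Add(Add(1047, 2859481, -2201682), -4598982)) = Mul(-3496835, Add(658846, -4598982)) = Mul(-3496835, -3940136) = 13778005469560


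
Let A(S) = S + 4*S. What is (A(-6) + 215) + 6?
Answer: 191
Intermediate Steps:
A(S) = 5*S
(A(-6) + 215) + 6 = (5*(-6) + 215) + 6 = (-30 + 215) + 6 = 185 + 6 = 191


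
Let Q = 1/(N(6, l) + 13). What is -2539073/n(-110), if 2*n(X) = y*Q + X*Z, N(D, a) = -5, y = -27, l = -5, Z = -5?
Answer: -40625168/4373 ≈ -9290.0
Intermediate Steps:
Q = 1/8 (Q = 1/(-5 + 13) = 1/8 ≈ 0.12500)
n(X) = -27/16 - 5*X/2 (n(X) = (-27*1/8 + X*(-5))/2 = (-27/8 - 5*X)/2 = -27/16 - 5*X/2)
-2539073/n(-110) = -2539073/(-27/16 - 5/2*(-110)) = -2539073/(-27/16 + 275) = -2539073/4373/16 = -2539073*16/4373 = -40625168/4373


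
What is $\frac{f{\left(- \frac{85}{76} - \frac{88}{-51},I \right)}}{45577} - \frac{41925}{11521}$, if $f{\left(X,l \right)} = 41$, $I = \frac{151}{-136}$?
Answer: $- \frac{1910343364}{525092617} \approx -3.6381$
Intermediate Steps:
$I = - \frac{151}{136}$ ($I = 151 \left(- \frac{1}{136}\right) = - \frac{151}{136} \approx -1.1103$)
$\frac{f{\left(- \frac{85}{76} - \frac{88}{-51},I \right)}}{45577} - \frac{41925}{11521} = \frac{41}{45577} - \frac{41925}{11521} = - \frac{1910343364}{525092617}$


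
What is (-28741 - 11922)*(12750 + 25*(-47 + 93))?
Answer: -565215700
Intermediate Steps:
(-28741 - 11922)*(12750 + 25*(-47 + 93)) = -40663*(12750 + 25*46) = -40663*(12750 + 1150) = -40663*13900 = -565215700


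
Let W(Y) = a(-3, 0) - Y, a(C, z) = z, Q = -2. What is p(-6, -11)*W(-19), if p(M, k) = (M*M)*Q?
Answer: -1368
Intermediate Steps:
p(M, k) = -2*M**2 (p(M, k) = (M*M)*(-2) = M**2*(-2) = -2*M**2)
W(Y) = -Y (W(Y) = 0 - Y = -Y)
p(-6, -11)*W(-19) = (-2*(-6)**2)*(-1*(-19)) = -2*36*19 = -72*19 = -1368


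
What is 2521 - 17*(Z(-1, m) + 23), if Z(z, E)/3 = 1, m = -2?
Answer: 2079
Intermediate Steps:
Z(z, E) = 3 (Z(z, E) = 3*1 = 3)
2521 - 17*(Z(-1, m) + 23) = 2521 - 17*(3 + 23) = 2521 - 17*26 = 2521 - 442 = 2079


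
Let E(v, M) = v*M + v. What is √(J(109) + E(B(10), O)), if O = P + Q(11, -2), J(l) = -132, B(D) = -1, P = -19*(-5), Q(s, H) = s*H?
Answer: I*√206 ≈ 14.353*I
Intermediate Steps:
Q(s, H) = H*s
P = 95
O = 73 (O = 95 - 2*11 = 95 - 22 = 73)
E(v, M) = v + M*v (E(v, M) = M*v + v = v + M*v)
√(J(109) + E(B(10), O)) = √(-132 - (1 + 73)) = √(-132 - 1*74) = √(-132 - 74) = √(-206) = I*√206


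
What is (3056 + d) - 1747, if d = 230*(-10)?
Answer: -991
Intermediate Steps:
d = -2300
(3056 + d) - 1747 = (3056 - 2300) - 1747 = 756 - 1747 = -991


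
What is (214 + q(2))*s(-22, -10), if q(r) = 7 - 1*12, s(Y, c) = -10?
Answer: -2090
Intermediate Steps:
q(r) = -5 (q(r) = 7 - 12 = -5)
(214 + q(2))*s(-22, -10) = (214 - 5)*(-10) = 209*(-10) = -2090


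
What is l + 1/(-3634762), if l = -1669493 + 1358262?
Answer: -1131250612023/3634762 ≈ -3.1123e+5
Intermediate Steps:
l = -311231
l + 1/(-3634762) = -311231 + 1/(-3634762) = -311231 - 1/3634762 = -1131250612023/3634762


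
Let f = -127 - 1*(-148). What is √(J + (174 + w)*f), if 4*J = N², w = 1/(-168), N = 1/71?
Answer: √294706946/284 ≈ 60.447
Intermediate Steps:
N = 1/71 ≈ 0.014085
w = -1/168 ≈ -0.0059524
f = 21 (f = -127 + 148 = 21)
J = 1/20164 (J = (1/71)²/4 = (¼)*(1/5041) = 1/20164 ≈ 4.9593e-5)
√(J + (174 + w)*f) = √(1/20164 + (174 - 1/168)*21) = √(1/20164 + (29231/168)*21) = √(1/20164 + 29231/8) = √(147353473/40328) = √294706946/284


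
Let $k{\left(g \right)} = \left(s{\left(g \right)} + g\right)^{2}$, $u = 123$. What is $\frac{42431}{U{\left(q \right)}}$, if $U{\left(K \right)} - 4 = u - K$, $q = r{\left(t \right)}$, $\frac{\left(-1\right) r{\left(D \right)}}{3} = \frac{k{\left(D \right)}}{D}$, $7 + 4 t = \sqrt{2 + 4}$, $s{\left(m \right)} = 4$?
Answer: $\frac{3342374732}{8961961} + \frac{108453636 \sqrt{6}}{8961961} \approx 402.59$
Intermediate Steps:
$t = - \frac{7}{4} + \frac{\sqrt{6}}{4}$ ($t = - \frac{7}{4} + \frac{\sqrt{2 + 4}}{4} = - \frac{7}{4} + \frac{\sqrt{6}}{4} \approx -1.1376$)
$k{\left(g \right)} = \left(4 + g\right)^{2}$
$r{\left(D \right)} = - \frac{3 \left(4 + D\right)^{2}}{D}$ ($r{\left(D \right)} = - 3 \frac{\left(4 + D\right)^{2}}{D} = - \frac{3 \left(4 + D\right)^{2}}{D}$)
$q = - \frac{3 \left(\frac{9}{4} + \frac{\sqrt{6}}{4}\right)^{2}}{- \frac{7}{4} + \frac{\sqrt{6}}{4}}$ ($q = - \frac{3 \left(4 - \left(\frac{7}{4} - \frac{\sqrt{6}}{4}\right)\right)^{2}}{- \frac{7}{4} + \frac{\sqrt{6}}{4}} = - \frac{3 \left(\frac{9}{4} + \frac{\sqrt{6}}{4}\right)^{2}}{- \frac{7}{4} + \frac{\sqrt{6}}{4}} \approx 21.606$)
$U{\left(K \right)} = 127 - K$ ($U{\left(K \right)} = 4 - \left(-123 + K\right) = 127 - K$)
$\frac{42431}{U{\left(q \right)}} = \frac{42431}{127 - \left(\frac{2151}{172} + \frac{639 \sqrt{6}}{172}\right)} = \frac{42431}{\frac{19693}{172} - \frac{639 \sqrt{6}}{172}}$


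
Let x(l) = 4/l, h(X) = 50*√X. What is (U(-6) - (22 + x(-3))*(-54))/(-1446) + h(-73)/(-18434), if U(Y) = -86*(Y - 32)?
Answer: -2192/723 - 25*I*√73/9217 ≈ -3.0318 - 0.023175*I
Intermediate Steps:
U(Y) = 2752 - 86*Y (U(Y) = -86*(-32 + Y) = 2752 - 86*Y)
(U(-6) - (22 + x(-3))*(-54))/(-1446) + h(-73)/(-18434) = ((2752 - 86*(-6)) - (22 + 4/(-3))*(-54))/(-1446) + (50*√(-73))/(-18434) = ((2752 + 516) - (22 + 4*(-⅓))*(-54))*(-1/1446) + (50*(I*√73))*(-1/18434) = (3268 - (22 - 4/3)*(-54))*(-1/1446) + (50*I*√73)*(-1/18434) = (3268 - 62*(-54)/3)*(-1/1446) - 25*I*√73/9217 = (3268 - 1*(-1116))*(-1/1446) - 25*I*√73/9217 = (3268 + 1116)*(-1/1446) - 25*I*√73/9217 = 4384*(-1/1446) - 25*I*√73/9217 = -2192/723 - 25*I*√73/9217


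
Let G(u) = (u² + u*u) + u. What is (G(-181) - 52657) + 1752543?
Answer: 1765227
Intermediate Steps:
G(u) = u + 2*u² (G(u) = (u² + u²) + u = 2*u² + u = u + 2*u²)
(G(-181) - 52657) + 1752543 = (-181*(1 + 2*(-181)) - 52657) + 1752543 = (-181*(1 - 362) - 52657) + 1752543 = (-181*(-361) - 52657) + 1752543 = (65341 - 52657) + 1752543 = 12684 + 1752543 = 1765227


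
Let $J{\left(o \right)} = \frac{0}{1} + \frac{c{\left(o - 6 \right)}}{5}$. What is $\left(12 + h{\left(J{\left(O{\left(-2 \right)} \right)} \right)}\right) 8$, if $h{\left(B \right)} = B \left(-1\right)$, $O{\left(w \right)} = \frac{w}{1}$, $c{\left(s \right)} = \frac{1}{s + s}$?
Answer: $\frac{961}{10} \approx 96.1$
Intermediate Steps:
$c{\left(s \right)} = \frac{1}{2 s}$
$O{\left(w \right)} = w$ ($O{\left(w \right)} = w 1 = w$)
$J{\left(o \right)} = \frac{1}{10 \left(-6 + o\right)}$ ($J{\left(o \right)} = \frac{0}{1} + \frac{\frac{1}{2} \frac{1}{o - 6}}{5} = 0 \cdot 1 + \frac{1}{2 \left(o - 6\right)} \frac{1}{5} = 0 + \frac{1}{2 \left(-6 + o\right)} \frac{1}{5} = 0 + \frac{1}{10 \left(-6 + o\right)} = \frac{1}{10 \left(-6 + o\right)}$)
$h{\left(B \right)} = - B$
$\left(12 + h{\left(J{\left(O{\left(-2 \right)} \right)} \right)}\right) 8 = \left(12 - \frac{1}{10 \left(-6 - 2\right)}\right) 8 = \left(12 - \frac{1}{10 \left(-8\right)}\right) 8 = \left(12 - \frac{1}{10} \left(- \frac{1}{8}\right)\right) 8 = \left(12 - - \frac{1}{80}\right) 8 = \left(12 + \frac{1}{80}\right) 8 = \frac{961}{80} \cdot 8 = \frac{961}{10}$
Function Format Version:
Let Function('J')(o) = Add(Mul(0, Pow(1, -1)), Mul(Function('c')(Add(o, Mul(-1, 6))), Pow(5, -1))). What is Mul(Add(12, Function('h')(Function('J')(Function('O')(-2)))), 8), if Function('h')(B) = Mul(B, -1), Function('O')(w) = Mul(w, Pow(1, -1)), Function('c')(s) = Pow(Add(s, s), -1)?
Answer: Rational(961, 10) ≈ 96.100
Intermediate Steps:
Function('c')(s) = Mul(Rational(1, 2), Pow(s, -1)) (Function('c')(s) = Pow(Mul(2, s), -1) = Mul(Rational(1, 2), Pow(s, -1)))
Function('O')(w) = w (Function('O')(w) = Mul(w, 1) = w)
Function('J')(o) = Mul(Rational(1, 10), Pow(Add(-6, o), -1)) (Function('J')(o) = Add(Mul(0, Pow(1, -1)), Mul(Mul(Rational(1, 2), Pow(Add(o, Mul(-1, 6)), -1)), Pow(5, -1))) = Add(Mul(0, 1), Mul(Mul(Rational(1, 2), Pow(Add(o, -6), -1)), Rational(1, 5))) = Add(0, Mul(Mul(Rational(1, 2), Pow(Add(-6, o), -1)), Rational(1, 5))) = Add(0, Mul(Rational(1, 10), Pow(Add(-6, o), -1))) = Mul(Rational(1, 10), Pow(Add(-6, o), -1)))
Function('h')(B) = Mul(-1, B)
Mul(Add(12, Function('h')(Function('J')(Function('O')(-2)))), 8) = Mul(Add(12, Mul(-1, Mul(Rational(1, 10), Pow(Add(-6, -2), -1)))), 8) = Mul(Add(12, Mul(-1, Mul(Rational(1, 10), Pow(-8, -1)))), 8) = Mul(Add(12, Mul(-1, Mul(Rational(1, 10), Rational(-1, 8)))), 8) = Mul(Add(12, Mul(-1, Rational(-1, 80))), 8) = Mul(Add(12, Rational(1, 80)), 8) = Mul(Rational(961, 80), 8) = Rational(961, 10)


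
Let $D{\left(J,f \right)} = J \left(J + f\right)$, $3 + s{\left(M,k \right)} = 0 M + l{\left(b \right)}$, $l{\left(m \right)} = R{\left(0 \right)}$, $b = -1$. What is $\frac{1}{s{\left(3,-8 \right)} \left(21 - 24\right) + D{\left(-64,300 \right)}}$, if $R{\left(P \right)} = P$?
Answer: $- \frac{1}{15095} \approx -6.6247 \cdot 10^{-5}$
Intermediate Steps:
$l{\left(m \right)} = 0$
$s{\left(M,k \right)} = -3$ ($s{\left(M,k \right)} = -3 + \left(0 M + 0\right) = -3 + \left(0 + 0\right) = -3 + 0 = -3$)
$\frac{1}{s{\left(3,-8 \right)} \left(21 - 24\right) + D{\left(-64,300 \right)}} = \frac{1}{- 3 \left(21 - 24\right) - 64 \left(-64 + 300\right)} = \frac{1}{\left(-3\right) \left(-3\right) - 15104} = \frac{1}{9 - 15104} = \frac{1}{-15095} = - \frac{1}{15095}$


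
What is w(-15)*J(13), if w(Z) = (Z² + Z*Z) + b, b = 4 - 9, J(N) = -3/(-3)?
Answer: 445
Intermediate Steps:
J(N) = 1 (J(N) = -3*(-⅓) = 1)
b = -5
w(Z) = -5 + 2*Z² (w(Z) = (Z² + Z*Z) - 5 = (Z² + Z²) - 5 = 2*Z² - 5 = -5 + 2*Z²)
w(-15)*J(13) = (-5 + 2*(-15)²)*1 = (-5 + 2*225)*1 = (-5 + 450)*1 = 445*1 = 445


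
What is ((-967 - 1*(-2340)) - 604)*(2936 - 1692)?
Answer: 956636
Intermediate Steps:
((-967 - 1*(-2340)) - 604)*(2936 - 1692) = ((-967 + 2340) - 604)*1244 = (1373 - 604)*1244 = 769*1244 = 956636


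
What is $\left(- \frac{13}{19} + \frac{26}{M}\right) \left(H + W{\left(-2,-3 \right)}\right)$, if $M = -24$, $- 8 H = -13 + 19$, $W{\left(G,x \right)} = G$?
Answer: $\frac{4433}{912} \approx 4.8607$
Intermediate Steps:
$H = - \frac{3}{4}$ ($H = - \frac{-13 + 19}{8} = \left(- \frac{1}{8}\right) 6 = - \frac{3}{4} \approx -0.75$)
$\left(- \frac{13}{19} + \frac{26}{M}\right) \left(H + W{\left(-2,-3 \right)}\right) = \left(- \frac{13}{19} + \frac{26}{-24}\right) \left(- \frac{3}{4} - 2\right) = \left(\left(-13\right) \frac{1}{19} + 26 \left(- \frac{1}{24}\right)\right) \left(- \frac{11}{4}\right) = \left(- \frac{13}{19} - \frac{13}{12}\right) \left(- \frac{11}{4}\right) = \left(- \frac{403}{228}\right) \left(- \frac{11}{4}\right) = \frac{4433}{912}$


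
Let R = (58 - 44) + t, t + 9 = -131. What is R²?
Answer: 15876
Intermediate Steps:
t = -140 (t = -9 - 131 = -140)
R = -126 (R = (58 - 44) - 140 = 14 - 140 = -126)
R² = (-126)² = 15876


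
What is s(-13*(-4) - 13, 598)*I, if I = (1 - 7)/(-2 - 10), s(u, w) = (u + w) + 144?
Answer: 781/2 ≈ 390.50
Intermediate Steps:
s(u, w) = 144 + u + w
I = ½ (I = -6/(-12) = -6*(-1/12) = ½ ≈ 0.50000)
s(-13*(-4) - 13, 598)*I = (144 + (-13*(-4) - 13) + 598)*(½) = (144 + (52 - 13) + 598)*(½) = (144 + 39 + 598)*(½) = 781*(½) = 781/2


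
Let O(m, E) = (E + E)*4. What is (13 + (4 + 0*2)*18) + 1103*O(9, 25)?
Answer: 220685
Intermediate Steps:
O(m, E) = 8*E (O(m, E) = (2*E)*4 = 8*E)
(13 + (4 + 0*2)*18) + 1103*O(9, 25) = (13 + (4 + 0*2)*18) + 1103*(8*25) = (13 + (4 + 0)*18) + 1103*200 = (13 + 4*18) + 220600 = (13 + 72) + 220600 = 85 + 220600 = 220685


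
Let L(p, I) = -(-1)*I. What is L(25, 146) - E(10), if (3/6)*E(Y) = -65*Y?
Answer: 1446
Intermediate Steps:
L(p, I) = I
E(Y) = -130*Y (E(Y) = 2*(-65*Y) = -130*Y)
L(25, 146) - E(10) = 146 - (-130)*10 = 146 - 1*(-1300) = 146 + 1300 = 1446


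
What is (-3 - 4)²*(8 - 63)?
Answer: -2695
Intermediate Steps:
(-3 - 4)²*(8 - 63) = (-7)²*(-55) = 49*(-55) = -2695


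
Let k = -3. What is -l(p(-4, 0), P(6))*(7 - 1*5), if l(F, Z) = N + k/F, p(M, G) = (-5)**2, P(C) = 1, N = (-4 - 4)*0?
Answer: 6/25 ≈ 0.24000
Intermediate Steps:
N = 0 (N = -8*0 = 0)
p(M, G) = 25
l(F, Z) = -3/F (l(F, Z) = 0 - 3/F = -3/F)
-l(p(-4, 0), P(6))*(7 - 1*5) = -(-3/25)*(7 - 1*5) = -(-3*1/25)*(7 - 5) = -(-3)*2/25 = -1*(-6/25) = 6/25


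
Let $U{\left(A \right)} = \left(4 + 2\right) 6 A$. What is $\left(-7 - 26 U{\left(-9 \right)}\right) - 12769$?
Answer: $-4352$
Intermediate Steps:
$U{\left(A \right)} = 36 A$ ($U{\left(A \right)} = 6 \cdot 6 A = 36 A$)
$\left(-7 - 26 U{\left(-9 \right)}\right) - 12769 = \left(-7 - 26 \cdot 36 \left(-9\right)\right) - 12769 = \left(-7 - -8424\right) - 12769 = \left(-7 + 8424\right) - 12769 = 8417 - 12769 = -4352$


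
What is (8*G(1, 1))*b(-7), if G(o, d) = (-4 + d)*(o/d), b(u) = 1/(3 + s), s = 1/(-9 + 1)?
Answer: -192/23 ≈ -8.3478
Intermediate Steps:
s = -1/8 (s = 1/(-8) = -1/8 ≈ -0.12500)
b(u) = 8/23 (b(u) = 1/(3 - 1/8) = 1/(23/8) = 8/23)
G(o, d) = o*(-4 + d)/d
(8*G(1, 1))*b(-7) = (8*(1*(-4 + 1)/1))*(8/23) = (8*(1*1*(-3)))*(8/23) = (8*(-3))*(8/23) = -24*8/23 = -192/23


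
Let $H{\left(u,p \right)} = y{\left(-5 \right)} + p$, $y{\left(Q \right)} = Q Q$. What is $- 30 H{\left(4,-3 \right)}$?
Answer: $-660$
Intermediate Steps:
$y{\left(Q \right)} = Q^{2}$
$H{\left(u,p \right)} = 25 + p$ ($H{\left(u,p \right)} = \left(-5\right)^{2} + p = 25 + p$)
$- 30 H{\left(4,-3 \right)} = - 30 \left(25 - 3\right) = \left(-30\right) 22 = -660$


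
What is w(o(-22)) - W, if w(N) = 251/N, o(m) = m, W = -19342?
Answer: 425273/22 ≈ 19331.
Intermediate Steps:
w(o(-22)) - W = 251/(-22) - 1*(-19342) = 251*(-1/22) + 19342 = -251/22 + 19342 = 425273/22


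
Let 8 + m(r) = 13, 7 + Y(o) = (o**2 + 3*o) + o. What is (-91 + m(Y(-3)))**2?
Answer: 7396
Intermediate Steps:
Y(o) = -7 + o**2 + 4*o (Y(o) = -7 + ((o**2 + 3*o) + o) = -7 + (o**2 + 4*o) = -7 + o**2 + 4*o)
m(r) = 5 (m(r) = -8 + 13 = 5)
(-91 + m(Y(-3)))**2 = (-91 + 5)**2 = (-86)**2 = 7396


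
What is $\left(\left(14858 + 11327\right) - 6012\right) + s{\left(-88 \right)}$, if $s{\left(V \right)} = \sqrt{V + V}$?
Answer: $20173 + 4 i \sqrt{11} \approx 20173.0 + 13.266 i$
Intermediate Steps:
$s{\left(V \right)} = \sqrt{2} \sqrt{V}$ ($s{\left(V \right)} = \sqrt{2 V} = \sqrt{2} \sqrt{V}$)
$\left(\left(14858 + 11327\right) - 6012\right) + s{\left(-88 \right)} = \left(\left(14858 + 11327\right) - 6012\right) + \sqrt{2} \sqrt{-88} = \left(26185 + \left(-16577 + 10565\right)\right) + \sqrt{2} \cdot 2 i \sqrt{22} = \left(26185 - 6012\right) + 4 i \sqrt{11} = 20173 + 4 i \sqrt{11}$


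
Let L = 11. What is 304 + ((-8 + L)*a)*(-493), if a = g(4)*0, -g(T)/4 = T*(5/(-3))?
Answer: 304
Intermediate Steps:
g(T) = 20*T/3 (g(T) = -4*T*5/(-3) = -4*T*5*(-1/3) = -4*T*(-5)/3 = -(-20)*T/3 = 20*T/3)
a = 0 (a = ((20/3)*4)*0 = (80/3)*0 = 0)
304 + ((-8 + L)*a)*(-493) = 304 + ((-8 + 11)*0)*(-493) = 304 + (3*0)*(-493) = 304 + 0*(-493) = 304 + 0 = 304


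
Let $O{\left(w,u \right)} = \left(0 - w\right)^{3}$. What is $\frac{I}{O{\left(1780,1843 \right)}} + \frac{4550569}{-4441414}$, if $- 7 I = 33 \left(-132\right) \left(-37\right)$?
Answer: $- \frac{22455981062579849}{21917414303162000} \approx -1.0246$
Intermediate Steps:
$O{\left(w,u \right)} = - w^{3}$ ($O{\left(w,u \right)} = \left(- w\right)^{3} = - w^{3}$)
$I = - \frac{161172}{7}$ ($I = - \frac{33 \left(-132\right) \left(-37\right)}{7} = - \frac{\left(-4356\right) \left(-37\right)}{7} = \left(- \frac{1}{7}\right) 161172 = - \frac{161172}{7} \approx -23025.0$)
$\frac{I}{O{\left(1780,1843 \right)}} + \frac{4550569}{-4441414} = - \frac{161172}{7 \left(- 1780^{3}\right)} + \frac{4550569}{-4441414} = - \frac{161172}{7 \left(\left(-1\right) 5639752000\right)} + 4550569 \left(- \frac{1}{4441414}\right) = - \frac{161172}{7 \left(-5639752000\right)} - \frac{4550569}{4441414} = \left(- \frac{161172}{7}\right) \left(- \frac{1}{5639752000}\right) - \frac{4550569}{4441414} = \frac{40293}{9869566000} - \frac{4550569}{4441414} = - \frac{22455981062579849}{21917414303162000}$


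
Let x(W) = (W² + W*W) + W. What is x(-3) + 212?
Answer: 227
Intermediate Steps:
x(W) = W + 2*W² (x(W) = (W² + W²) + W = 2*W² + W = W + 2*W²)
x(-3) + 212 = -3*(1 + 2*(-3)) + 212 = -3*(1 - 6) + 212 = -3*(-5) + 212 = 15 + 212 = 227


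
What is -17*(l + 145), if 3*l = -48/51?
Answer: -7379/3 ≈ -2459.7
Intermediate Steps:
l = -16/51 (l = (-48/51)/3 = (-48*1/51)/3 = (⅓)*(-16/17) = -16/51 ≈ -0.31373)
-17*(l + 145) = -17*(-16/51 + 145) = -17*7379/51 = -7379/3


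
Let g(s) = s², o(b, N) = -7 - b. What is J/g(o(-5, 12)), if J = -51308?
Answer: -12827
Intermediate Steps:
J/g(o(-5, 12)) = -51308/(-7 - 1*(-5))² = -51308/(-7 + 5)² = -51308/((-2)²) = -51308/4 = -51308*¼ = -12827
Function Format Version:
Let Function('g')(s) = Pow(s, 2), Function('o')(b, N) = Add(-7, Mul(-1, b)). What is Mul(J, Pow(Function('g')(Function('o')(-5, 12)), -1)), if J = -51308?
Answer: -12827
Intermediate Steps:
Mul(J, Pow(Function('g')(Function('o')(-5, 12)), -1)) = Mul(-51308, Pow(Pow(Add(-7, Mul(-1, -5)), 2), -1)) = Mul(-51308, Pow(Pow(Add(-7, 5), 2), -1)) = Mul(-51308, Pow(Pow(-2, 2), -1)) = Mul(-51308, Pow(4, -1)) = Mul(-51308, Rational(1, 4)) = -12827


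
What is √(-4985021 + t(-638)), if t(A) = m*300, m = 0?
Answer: I*√4985021 ≈ 2232.7*I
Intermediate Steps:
t(A) = 0 (t(A) = 0*300 = 0)
√(-4985021 + t(-638)) = √(-4985021 + 0) = √(-4985021) = I*√4985021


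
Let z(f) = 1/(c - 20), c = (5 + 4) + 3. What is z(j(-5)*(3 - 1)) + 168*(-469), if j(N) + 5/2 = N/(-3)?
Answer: -630337/8 ≈ -78792.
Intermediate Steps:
j(N) = -5/2 - N/3 (j(N) = -5/2 + N/(-3) = -5/2 + N*(-⅓) = -5/2 - N/3)
c = 12 (c = 9 + 3 = 12)
z(f) = -⅛ (z(f) = 1/(12 - 20) = 1/(-8) = -⅛)
z(j(-5)*(3 - 1)) + 168*(-469) = -⅛ + 168*(-469) = -⅛ - 78792 = -630337/8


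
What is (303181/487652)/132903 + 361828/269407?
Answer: 23450304067589635/17460379138762692 ≈ 1.3431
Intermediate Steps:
(303181/487652)/132903 + 361828/269407 = (303181*(1/487652))*(1/132903) + 361828*(1/269407) = (303181/487652)*(1/132903) + 361828/269407 = 303181/64810413756 + 361828/269407 = 23450304067589635/17460379138762692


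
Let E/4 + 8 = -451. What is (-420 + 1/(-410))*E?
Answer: 158080518/205 ≈ 7.7112e+5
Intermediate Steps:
E = -1836 (E = -32 + 4*(-451) = -32 - 1804 = -1836)
(-420 + 1/(-410))*E = (-420 + 1/(-410))*(-1836) = (-420 - 1/410)*(-1836) = -172201/410*(-1836) = 158080518/205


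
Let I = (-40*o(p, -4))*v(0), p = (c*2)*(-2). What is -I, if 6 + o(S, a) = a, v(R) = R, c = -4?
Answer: 0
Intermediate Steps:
p = 16 (p = -4*2*(-2) = -8*(-2) = 16)
o(S, a) = -6 + a
I = 0 (I = -40*(-6 - 4)*0 = -40*(-10)*0 = 400*0 = 0)
-I = -1*0 = 0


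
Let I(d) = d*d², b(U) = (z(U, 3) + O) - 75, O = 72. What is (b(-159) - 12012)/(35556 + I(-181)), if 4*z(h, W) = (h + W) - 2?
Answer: 24109/11788370 ≈ 0.0020452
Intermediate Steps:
z(h, W) = -½ + W/4 + h/4 (z(h, W) = ((h + W) - 2)/4 = ((W + h) - 2)/4 = (-2 + W + h)/4 = -½ + W/4 + h/4)
b(U) = -11/4 + U/4 (b(U) = ((-½ + (¼)*3 + U/4) + 72) - 75 = ((-½ + ¾ + U/4) + 72) - 75 = ((¼ + U/4) + 72) - 75 = (289/4 + U/4) - 75 = -11/4 + U/4)
I(d) = d³
(b(-159) - 12012)/(35556 + I(-181)) = ((-11/4 + (¼)*(-159)) - 12012)/(35556 + (-181)³) = ((-11/4 - 159/4) - 12012)/(35556 - 5929741) = (-85/2 - 12012)/(-5894185) = -24109/2*(-1/5894185) = 24109/11788370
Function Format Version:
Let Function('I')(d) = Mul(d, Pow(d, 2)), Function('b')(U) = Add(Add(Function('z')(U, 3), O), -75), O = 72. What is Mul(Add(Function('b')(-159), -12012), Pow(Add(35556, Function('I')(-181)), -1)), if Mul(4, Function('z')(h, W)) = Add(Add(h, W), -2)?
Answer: Rational(24109, 11788370) ≈ 0.0020452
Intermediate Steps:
Function('z')(h, W) = Add(Rational(-1, 2), Mul(Rational(1, 4), W), Mul(Rational(1, 4), h)) (Function('z')(h, W) = Mul(Rational(1, 4), Add(Add(h, W), -2)) = Mul(Rational(1, 4), Add(Add(W, h), -2)) = Mul(Rational(1, 4), Add(-2, W, h)) = Add(Rational(-1, 2), Mul(Rational(1, 4), W), Mul(Rational(1, 4), h)))
Function('b')(U) = Add(Rational(-11, 4), Mul(Rational(1, 4), U)) (Function('b')(U) = Add(Add(Add(Rational(-1, 2), Mul(Rational(1, 4), 3), Mul(Rational(1, 4), U)), 72), -75) = Add(Add(Add(Rational(-1, 2), Rational(3, 4), Mul(Rational(1, 4), U)), 72), -75) = Add(Add(Add(Rational(1, 4), Mul(Rational(1, 4), U)), 72), -75) = Add(Add(Rational(289, 4), Mul(Rational(1, 4), U)), -75) = Add(Rational(-11, 4), Mul(Rational(1, 4), U)))
Function('I')(d) = Pow(d, 3)
Mul(Add(Function('b')(-159), -12012), Pow(Add(35556, Function('I')(-181)), -1)) = Mul(Add(Add(Rational(-11, 4), Mul(Rational(1, 4), -159)), -12012), Pow(Add(35556, Pow(-181, 3)), -1)) = Mul(Add(Add(Rational(-11, 4), Rational(-159, 4)), -12012), Pow(Add(35556, -5929741), -1)) = Mul(Add(Rational(-85, 2), -12012), Pow(-5894185, -1)) = Mul(Rational(-24109, 2), Rational(-1, 5894185)) = Rational(24109, 11788370)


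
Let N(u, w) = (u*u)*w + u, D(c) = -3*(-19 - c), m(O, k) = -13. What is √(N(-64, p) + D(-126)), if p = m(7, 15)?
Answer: I*√53633 ≈ 231.59*I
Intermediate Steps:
p = -13
D(c) = 57 + 3*c
N(u, w) = u + w*u² (N(u, w) = u²*w + u = w*u² + u = u + w*u²)
√(N(-64, p) + D(-126)) = √(-64*(1 - 64*(-13)) + (57 + 3*(-126))) = √(-64*(1 + 832) + (57 - 378)) = √(-64*833 - 321) = √(-53312 - 321) = √(-53633) = I*√53633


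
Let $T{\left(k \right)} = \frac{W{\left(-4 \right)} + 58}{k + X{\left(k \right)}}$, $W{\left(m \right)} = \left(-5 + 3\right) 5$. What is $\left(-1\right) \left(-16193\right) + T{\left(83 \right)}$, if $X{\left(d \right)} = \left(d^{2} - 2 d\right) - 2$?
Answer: $\frac{9181435}{567} \approx 16193.0$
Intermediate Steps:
$X{\left(d \right)} = -2 + d^{2} - 2 d$
$W{\left(m \right)} = -10$ ($W{\left(m \right)} = \left(-2\right) 5 = -10$)
$T{\left(k \right)} = \frac{48}{-2 + k^{2} - k}$ ($T{\left(k \right)} = \frac{-10 + 58}{k - \left(2 - k^{2} + 2 k\right)} = \frac{48}{-2 + k^{2} - k}$)
$\left(-1\right) \left(-16193\right) + T{\left(83 \right)} = \left(-1\right) \left(-16193\right) + \frac{48}{-2 + 83^{2} - 83} = 16193 + \frac{48}{-2 + 6889 - 83} = 16193 + \frac{48}{6804} = 16193 + 48 \cdot \frac{1}{6804} = 16193 + \frac{4}{567} = \frac{9181435}{567}$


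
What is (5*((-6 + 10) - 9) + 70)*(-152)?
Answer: -6840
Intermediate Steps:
(5*((-6 + 10) - 9) + 70)*(-152) = (5*(4 - 9) + 70)*(-152) = (5*(-5) + 70)*(-152) = (-25 + 70)*(-152) = 45*(-152) = -6840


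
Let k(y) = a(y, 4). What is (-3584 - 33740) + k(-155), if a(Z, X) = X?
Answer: -37320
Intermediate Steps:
k(y) = 4
(-3584 - 33740) + k(-155) = (-3584 - 33740) + 4 = -37324 + 4 = -37320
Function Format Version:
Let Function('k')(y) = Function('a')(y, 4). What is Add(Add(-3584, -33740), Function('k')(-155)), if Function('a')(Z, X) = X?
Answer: -37320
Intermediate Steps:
Function('k')(y) = 4
Add(Add(-3584, -33740), Function('k')(-155)) = Add(Add(-3584, -33740), 4) = Add(-37324, 4) = -37320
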